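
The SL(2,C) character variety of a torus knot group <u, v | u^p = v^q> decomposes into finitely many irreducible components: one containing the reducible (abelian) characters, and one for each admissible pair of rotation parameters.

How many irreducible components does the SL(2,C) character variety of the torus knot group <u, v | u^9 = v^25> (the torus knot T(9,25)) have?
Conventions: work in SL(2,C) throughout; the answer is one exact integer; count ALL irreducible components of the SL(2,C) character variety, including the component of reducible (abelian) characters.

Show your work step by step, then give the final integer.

97

Gamma = < u, v | u^9 = v^25 > (torus knot T(9,25)); the central element u^9 = v^25 acts as +I or -I in any irreducible SL(2,C) representation.
On an irreducible component, tr(u) is locked at 2*cos(pi*alpha/9) for some alpha in 1..8, and tr(v) at 2*cos(pi*beta/25) for some beta in 1..24.
Consistency of u^9 = (-1)^alpha I with v^25 = (-1)^beta I forces alpha = beta (mod 2).
Counting: 4 odd alphas x 12 odd betas + 4 even alphas x 12 even betas = 48 + 48 = 96.
Total: 96 irreducible-character components + 1 reducible (abelian) component = 97.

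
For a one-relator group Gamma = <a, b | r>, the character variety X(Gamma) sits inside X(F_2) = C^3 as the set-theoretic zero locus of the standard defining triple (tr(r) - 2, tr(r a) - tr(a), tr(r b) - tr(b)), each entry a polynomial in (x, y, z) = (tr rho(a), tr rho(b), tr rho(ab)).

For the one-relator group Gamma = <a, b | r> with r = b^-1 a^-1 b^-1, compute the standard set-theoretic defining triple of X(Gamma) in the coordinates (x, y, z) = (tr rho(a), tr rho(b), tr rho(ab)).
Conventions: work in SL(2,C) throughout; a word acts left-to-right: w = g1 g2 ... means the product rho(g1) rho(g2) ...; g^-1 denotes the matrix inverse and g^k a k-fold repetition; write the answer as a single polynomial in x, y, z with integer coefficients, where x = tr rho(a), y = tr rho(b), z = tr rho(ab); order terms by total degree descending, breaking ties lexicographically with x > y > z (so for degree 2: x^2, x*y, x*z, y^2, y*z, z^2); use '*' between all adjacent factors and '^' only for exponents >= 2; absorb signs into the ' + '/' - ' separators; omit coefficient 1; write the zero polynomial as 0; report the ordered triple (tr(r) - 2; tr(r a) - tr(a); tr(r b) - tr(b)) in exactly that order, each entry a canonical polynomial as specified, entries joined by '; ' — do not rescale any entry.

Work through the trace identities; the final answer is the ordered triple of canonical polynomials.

y*z - x - 2; x*y*z - x^2 - z^2 - x + 2; -y + z

so trace(a^-1) = trace(a) = x
trace(a^-1 b) = trace(b) * trace(a) - trace(b a) = x*y - z
trace(a^-1 b^-1) = trace(a^-1) * trace(b) - trace(a^-1 b) = z
trace(b^-1 a^-1 b^-1) = trace(a^-1 b^-1) * trace(b) - trace(a^-1) = y*z - x
trace(a b a) = trace(a) * trace(b a) - trace(b) = x*z - y
trace(a b a b) = trace(b a) * trace(b a) - trace(1)   [split at repeated b] = z^2 - 2
trace(b^-1 a b a) = trace(a b a) * trace(b) - trace(a b a b) = x*y*z - y^2 - z^2 + 2
trace(a^-1 b^-1 a b) = trace(b^-1 a b) * trace(a) - trace(b^-1 a b a) = -x*y*z + x^2 + y^2 + z^2 - 2
so trace(b^-1 a^-1 b^-1 a) = trace(a^-1 b^-1 a) * trace(b) - trace(a^-1 b^-1 a b) = x*y*z - x^2 - z^2 + 2
assemble the triple (trace(r) - 2; trace(r a) - x; trace(r b) - y)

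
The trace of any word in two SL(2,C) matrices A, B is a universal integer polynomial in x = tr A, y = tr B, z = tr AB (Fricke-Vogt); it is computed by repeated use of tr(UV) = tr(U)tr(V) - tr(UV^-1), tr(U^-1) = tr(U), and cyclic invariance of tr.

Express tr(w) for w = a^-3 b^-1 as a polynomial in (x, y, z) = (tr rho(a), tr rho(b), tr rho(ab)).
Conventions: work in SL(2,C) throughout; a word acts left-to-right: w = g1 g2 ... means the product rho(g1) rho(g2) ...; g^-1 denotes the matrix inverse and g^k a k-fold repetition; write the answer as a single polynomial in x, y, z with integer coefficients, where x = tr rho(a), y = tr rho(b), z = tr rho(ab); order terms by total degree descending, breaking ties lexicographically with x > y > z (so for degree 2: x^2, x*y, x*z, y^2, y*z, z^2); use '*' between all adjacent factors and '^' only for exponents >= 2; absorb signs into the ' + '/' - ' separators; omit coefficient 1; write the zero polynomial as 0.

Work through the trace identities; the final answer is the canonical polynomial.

apply: tr(a^-1) = tr(a) = x
apply: tr(a^-2) = tr(a^-1)*tr(a) - tr(1) = x^2 - 2
use: tr(a^-3) = tr(a^-2)*tr(a) - tr(a^-1) = x^3 - 3*x
tr(b a^-1) = tr(b)*tr(a) - tr(b a) = x*y - z
tr(a^-2 b) = tr(b a^-1)*tr(a) - tr(b) = x^2*y - x*z - y
tr(a^-3 b) = tr(a^-2 b)*tr(a) - tr(a^-2 b a) = x^3*y - x^2*z - 2*x*y + z
use: tr(a^-3 b^-1) = tr(a^-3)*tr(b) - tr(a^-3 b) = x^2*z - x*y - z

x^2*z - x*y - z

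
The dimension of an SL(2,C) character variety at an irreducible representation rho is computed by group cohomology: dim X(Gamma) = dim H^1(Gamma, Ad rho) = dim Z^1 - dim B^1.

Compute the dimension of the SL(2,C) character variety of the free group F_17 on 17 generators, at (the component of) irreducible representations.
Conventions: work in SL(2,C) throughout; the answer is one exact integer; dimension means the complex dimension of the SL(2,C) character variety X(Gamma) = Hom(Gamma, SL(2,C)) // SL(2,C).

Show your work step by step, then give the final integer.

Here Gamma is free of rank 17 — no relator constrains a cocycle.
So Z^1 = (sl_2)^17 in full: dim Z^1 = 51.
At an irreducible rho the centralizer of the image in sl_2 is 0, so the coboundary map sl_2 -> Z^1 is injective: dim B^1 = 3.
dim X = dim H^1 = dim Z^1 - dim B^1 = 51 - 3 = 48.

48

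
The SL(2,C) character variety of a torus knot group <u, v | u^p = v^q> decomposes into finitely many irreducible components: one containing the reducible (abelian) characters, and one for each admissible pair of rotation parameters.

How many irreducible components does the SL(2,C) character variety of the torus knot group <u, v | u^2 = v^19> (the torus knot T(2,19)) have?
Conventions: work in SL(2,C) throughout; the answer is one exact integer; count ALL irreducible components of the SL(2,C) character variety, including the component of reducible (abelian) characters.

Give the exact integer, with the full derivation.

For T(2,19): irreducibility forces the central element u^2 = v^19 to one of +I, -I.
On an irreducible component, tr(u) is locked at 2*cos(pi*alpha/2) for some alpha in 1..1, and tr(v) at 2*cos(pi*beta/19) for some beta in 1..18.
Consistency of u^2 = (-1)^alpha I with v^19 = (-1)^beta I forces alpha = beta (mod 2).
Enumerate parity-matched pairs: 1*9 odd-odd plus 0*9 even-even gives 9.
Total: 9 irreducible-character components + 1 reducible (abelian) component = 10.

10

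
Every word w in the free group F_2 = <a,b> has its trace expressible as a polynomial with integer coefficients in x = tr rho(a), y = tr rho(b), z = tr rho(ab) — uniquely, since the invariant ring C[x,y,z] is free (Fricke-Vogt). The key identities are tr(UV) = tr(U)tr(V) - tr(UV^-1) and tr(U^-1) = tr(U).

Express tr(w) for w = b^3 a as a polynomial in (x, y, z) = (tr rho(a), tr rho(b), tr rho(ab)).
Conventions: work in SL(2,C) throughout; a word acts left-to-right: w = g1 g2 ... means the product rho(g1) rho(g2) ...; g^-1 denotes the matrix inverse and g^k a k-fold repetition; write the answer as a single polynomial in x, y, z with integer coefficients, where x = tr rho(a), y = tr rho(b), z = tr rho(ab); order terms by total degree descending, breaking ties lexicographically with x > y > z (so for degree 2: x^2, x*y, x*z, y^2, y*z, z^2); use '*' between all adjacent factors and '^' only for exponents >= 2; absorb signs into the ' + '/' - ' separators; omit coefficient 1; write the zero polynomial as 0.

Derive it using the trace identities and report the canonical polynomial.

y^2*z - x*y - z

trace(b a b) = trace(b)*trace(a b) - trace(a)  (reduce the b square) = y*z - x
apply: trace(b^3 a) = trace(b)*trace(b a b) - trace(b a)  (reduce the b square) = y^2*z - x*y - z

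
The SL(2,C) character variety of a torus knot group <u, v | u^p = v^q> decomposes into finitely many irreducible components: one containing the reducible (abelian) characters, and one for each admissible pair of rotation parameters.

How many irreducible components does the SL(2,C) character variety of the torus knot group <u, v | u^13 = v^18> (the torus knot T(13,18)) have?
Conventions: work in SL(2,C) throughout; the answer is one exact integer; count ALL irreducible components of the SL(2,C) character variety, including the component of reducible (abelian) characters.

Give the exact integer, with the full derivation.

103

For T(13,18): irreducibility forces the central element u^13 = v^18 to one of +I, -I.
This locks tr(u) to 2*cos(pi*alpha/13), alpha in 1..12, and tr(v) to 2*cos(pi*beta/18), beta in 1..17, on each component of irreducible characters.
u^13 = (-1)^alpha I and v^18 = (-1)^beta I must agree, so alpha and beta have equal parity.
count pairs: odd alpha (6 choices) x odd beta (9), plus even alpha (6) x even beta (8): 6*9 + 6*8 = 102.
Total: 102 irreducible-character components + 1 reducible (abelian) component = 103.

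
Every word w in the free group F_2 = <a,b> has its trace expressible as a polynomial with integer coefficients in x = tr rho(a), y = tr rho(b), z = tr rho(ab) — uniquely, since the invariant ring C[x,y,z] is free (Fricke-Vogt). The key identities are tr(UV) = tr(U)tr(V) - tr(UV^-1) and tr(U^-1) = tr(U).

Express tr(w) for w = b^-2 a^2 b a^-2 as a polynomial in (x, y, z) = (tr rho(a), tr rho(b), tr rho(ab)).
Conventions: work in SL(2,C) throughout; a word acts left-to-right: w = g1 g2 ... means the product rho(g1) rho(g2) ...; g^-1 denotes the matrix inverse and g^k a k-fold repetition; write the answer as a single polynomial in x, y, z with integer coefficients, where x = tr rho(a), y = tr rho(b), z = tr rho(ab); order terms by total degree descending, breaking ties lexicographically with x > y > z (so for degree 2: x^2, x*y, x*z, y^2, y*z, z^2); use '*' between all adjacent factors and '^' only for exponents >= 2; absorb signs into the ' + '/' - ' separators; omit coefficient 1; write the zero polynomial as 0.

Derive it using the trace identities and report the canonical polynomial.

-x^3*y^2*z + x^4*y + x^2*y^3 + x^2*y*z^2 - 4*x^2*y + y

tr(a^2 b) = tr(a) * tr(b a) - tr(b) = x*z - y
tr(a^2) = tr(a) * tr(a) - tr(1) = x^2 - 2
so tr(b a^2 b) = tr(b) * tr(a^2 b) - tr(a^2) = x*y*z - x^2 - y^2 + 2
reduce: tr(b a b a) = tr(a b) * tr(a b) - tr(1) = z^2 - 2
so tr(b a b) = tr(b) * tr(a b) - tr(a) = y*z - x
so tr(b a^2 b a) = tr(a) * tr(b a b a) - tr(b a b) = x*z^2 - y*z - x
so tr(a^2 b a^-1 b) = tr(b a^2 b) * tr(a) - tr(b a^2 b a) = x^2*y*z - x^3 - x*y^2 - x*z^2 + y*z + 3*x
tr(a^-1 b^-1 a^2 b) = tr(a^2 b a^-1) * tr(b) - tr(a^2 b a^-1 b) = -x^2*y*z + x^3 + x*y^2 + x*z^2 - 3*x
tr(a^2 b a^-2 b^-1) = tr(a^-1 b^-1 a^2 b) * tr(a) - tr(a^-1 b^-1 a^2 b a) = -x^3*y*z + x^4 + x^2*y^2 + x^2*z^2 - 4*x^2 + 2
reduce: tr(b^-2 a^2 b a^-2) = tr(a^2 b a^-2 b^-1) * tr(b) - tr(a^2 b a^-2) = -x^3*y^2*z + x^4*y + x^2*y^3 + x^2*y*z^2 - 4*x^2*y + y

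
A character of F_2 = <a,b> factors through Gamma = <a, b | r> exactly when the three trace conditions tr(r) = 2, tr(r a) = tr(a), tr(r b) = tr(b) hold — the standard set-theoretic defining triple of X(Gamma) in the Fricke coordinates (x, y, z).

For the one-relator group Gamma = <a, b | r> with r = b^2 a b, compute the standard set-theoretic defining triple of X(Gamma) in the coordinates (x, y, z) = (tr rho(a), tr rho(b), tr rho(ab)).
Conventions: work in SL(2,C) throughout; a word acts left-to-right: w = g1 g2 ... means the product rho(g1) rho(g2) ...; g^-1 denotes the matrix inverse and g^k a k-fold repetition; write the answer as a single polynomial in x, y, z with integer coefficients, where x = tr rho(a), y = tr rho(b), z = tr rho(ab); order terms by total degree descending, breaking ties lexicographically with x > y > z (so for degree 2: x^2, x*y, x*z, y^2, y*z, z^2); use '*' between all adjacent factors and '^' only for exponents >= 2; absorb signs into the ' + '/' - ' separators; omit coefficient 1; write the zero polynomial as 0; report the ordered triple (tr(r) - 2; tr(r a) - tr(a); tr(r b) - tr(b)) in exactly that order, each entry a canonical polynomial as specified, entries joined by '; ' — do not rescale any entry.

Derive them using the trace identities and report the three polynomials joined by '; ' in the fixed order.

use: trace(b a b) = trace(b)*trace(a b) - trace(a)   [square of b] = y*z - x
trace(b^2 a b) = trace(b)*trace(b a b) - trace(b a)   [square of b] = y^2*z - x*y - z
trace(a b a b) = trace(b a)*trace(b a) - trace(1)  (split on b) = z^2 - 2
use: trace(a b a) = trace(a)*trace(b a) - trace(b)  (reduce the a square) = x*z - y
use: trace(b^2 a b a) = trace(b)*trace(a b a b) - trace(a b a)  (reduce the b square) = y*z^2 - x*z - y
use: trace(b^2 a b^2) = trace(b)*trace(b^2 a b) - trace(b^2 a) = y^3*z - x*y^2 - 2*y*z + x
assemble the triple (trace(r) - 2; trace(r a) - x; trace(r b) - y)

y^2*z - x*y - z - 2; y*z^2 - x*z - x - y; y^3*z - x*y^2 - 2*y*z + x - y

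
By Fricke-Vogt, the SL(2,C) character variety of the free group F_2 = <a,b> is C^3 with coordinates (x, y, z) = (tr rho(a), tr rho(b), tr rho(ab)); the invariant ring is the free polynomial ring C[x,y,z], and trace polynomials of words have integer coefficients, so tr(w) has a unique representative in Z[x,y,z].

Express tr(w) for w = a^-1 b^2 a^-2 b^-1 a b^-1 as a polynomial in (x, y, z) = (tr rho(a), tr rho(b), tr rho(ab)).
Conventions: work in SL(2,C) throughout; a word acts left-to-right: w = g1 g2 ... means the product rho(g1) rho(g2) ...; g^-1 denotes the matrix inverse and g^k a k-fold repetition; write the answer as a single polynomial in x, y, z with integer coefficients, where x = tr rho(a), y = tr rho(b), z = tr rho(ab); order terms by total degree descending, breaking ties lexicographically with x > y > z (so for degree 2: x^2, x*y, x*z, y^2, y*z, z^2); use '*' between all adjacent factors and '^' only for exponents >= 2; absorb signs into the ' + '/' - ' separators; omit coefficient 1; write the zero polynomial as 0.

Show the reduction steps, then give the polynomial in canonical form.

and trace(b a b) = trace(b) * trace(a b) - trace(a) = y*z - x
trace(b a b a) = trace(a b) * trace(a b) - trace(1) = z^2 - 2
and trace(a b a^-1 b) = trace(b a b) * trace(a) - trace(b a b a) = x*y*z - x^2 - z^2 + 2
next, trace(b a^-1 b^-1 a) = trace(a b a^-1) * trace(b) - trace(a b a^-1 b) = -x*y*z + x^2 + y^2 + z^2 - 2
and trace(b^3 a) = trace(b) * trace(a b^2) - trace(a b) = y^2*z - x*y - z
and trace(b^2) = trace(b) * trace(b) - trace(1) = y^2 - 2
trace(b^3) = trace(b) * trace(b^2) - trace(b) = y^3 - 3*y
trace(a b^3 a) = trace(a) * trace(b^3 a) - trace(b^3) = x*y^2*z - x^2*y - y^3 - x*z + 3*y
trace(a b a) = trace(a) * trace(b a) - trace(b) = x*z - y
trace(a b a b^2) = trace(b) * trace(a b a b) - trace(a b a) = y*z^2 - x*z - y
trace(a b^3 a b) = trace(b) * trace(a b a b^2) - trace(a b a b) = y^2*z^2 - x*y*z - y^2 - z^2 + 2
and trace(b a b^-1 a b^2) = trace(a b^3 a) * trace(b) - trace(a b^3 a b) = x*y^3*z - x^2*y^2 - y^4 - y^2*z^2 + 4*y^2 + z^2 - 2
trace(a b^2 a b a) = trace(a) * trace(b^2 a b a) - trace(b^2 a b) = x*y*z^2 - x^2*z - y^2*z + z
and trace(a b a b a b) = trace(b a) * trace(b a b a) - trace(b^-1 a^-1) = z^3 - 3*z
trace(a b a b a) = trace(a) * trace(b a b a) - trace(b a b) = x*z^2 - y*z - x
trace(a b^2 a b a b) = trace(b) * trace(a b a b a b) - trace(a b a b a) = y*z^3 - x*z^2 - 2*y*z + x
trace(b a b^-1 a b^2 a) = trace(a b^2 a b a) * trace(b) - trace(a b^2 a b a b) = x*y^2*z^2 - x^2*y*z - y^3*z - y*z^3 + x*z^2 + 3*y*z - x
next, trace(a b^-1 a b^2 a^-1 b) = trace(b a b^-1 a b^2) * trace(a) - trace(b a b^-1 a b^2 a) = x^2*y^3*z - x^3*y^2 - x*y^4 - 2*x*y^2*z^2 + x^2*y*z + y^3*z + y*z^3 + 4*x*y^2 - 3*y*z - x
trace(b^2 a^-1 b^-1 a b^-1 a) = trace(a b^-1 a b^2 a^-1) * trace(b) - trace(a b^-1 a b^2 a^-1 b) = -x^2*y^3*z + x^3*y^2 + x*y^4 + 2*x*y^2*z^2 - x^2*y*z - y^3*z - y*z^3 - 4*x*y^2 + 4*y*z + x
trace(b^-1 a b^-1 a^-1 b^2 a^-1) = trace(b^2 a^-1 b^-1 a b^-1) * trace(a) - trace(b^2 a^-1 b^-1 a b^-1 a) = x^2*y^3*z - x^3*y^2 - x*y^4 - 2*x*y^2*z^2 + y^3*z + y*z^3 + x^3 + 5*x*y^2 + x*z^2 - 4*y*z - 3*x
trace(a^-1 b^2 a^-2 b^-1 a b^-1) = trace(b^-1 a b^-1 a^-1 b^2 a^-1) * trace(a) - trace(b^-1 a b^-1 a^-1 b^2) = x^3*y^3*z - x^4*y^2 - x^2*y^4 - 2*x^2*y^2*z^2 + x*y^3*z + x*y*z^3 + x^4 + 5*x^2*y^2 + x^2*z^2 - 3*x*y*z - 4*x^2 - y^2 - z^2 + 2

x^3*y^3*z - x^4*y^2 - x^2*y^4 - 2*x^2*y^2*z^2 + x*y^3*z + x*y*z^3 + x^4 + 5*x^2*y^2 + x^2*z^2 - 3*x*y*z - 4*x^2 - y^2 - z^2 + 2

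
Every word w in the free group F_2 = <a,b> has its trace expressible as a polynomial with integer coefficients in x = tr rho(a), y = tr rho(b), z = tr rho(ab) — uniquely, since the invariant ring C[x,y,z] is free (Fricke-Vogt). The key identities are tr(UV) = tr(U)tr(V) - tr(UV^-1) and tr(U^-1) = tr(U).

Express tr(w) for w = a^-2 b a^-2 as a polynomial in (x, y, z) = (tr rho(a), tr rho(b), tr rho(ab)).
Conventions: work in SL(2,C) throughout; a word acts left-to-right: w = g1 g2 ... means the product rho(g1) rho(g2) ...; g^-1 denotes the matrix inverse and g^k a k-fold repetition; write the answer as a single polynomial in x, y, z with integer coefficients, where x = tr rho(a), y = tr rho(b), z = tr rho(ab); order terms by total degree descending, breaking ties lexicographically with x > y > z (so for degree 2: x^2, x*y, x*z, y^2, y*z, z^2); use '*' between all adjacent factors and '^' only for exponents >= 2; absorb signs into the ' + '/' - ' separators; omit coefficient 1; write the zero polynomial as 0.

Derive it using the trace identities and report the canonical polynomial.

tr(b a^-1) = tr(b) * tr(a) - tr(b a) = x*y - z
tr(a^-2 b) = tr(b a^-1) * tr(a) - tr(b) = x^2*y - x*z - y
tr(a^-3 b) = tr(a^-2 b) * tr(a) - tr(a^-2 b a) = x^3*y - x^2*z - 2*x*y + z
tr(a^-2 b a^-2) = tr(a^-3 b) * tr(a) - tr(a^-3 b a) = x^4*y - x^3*z - 3*x^2*y + 2*x*z + y

x^4*y - x^3*z - 3*x^2*y + 2*x*z + y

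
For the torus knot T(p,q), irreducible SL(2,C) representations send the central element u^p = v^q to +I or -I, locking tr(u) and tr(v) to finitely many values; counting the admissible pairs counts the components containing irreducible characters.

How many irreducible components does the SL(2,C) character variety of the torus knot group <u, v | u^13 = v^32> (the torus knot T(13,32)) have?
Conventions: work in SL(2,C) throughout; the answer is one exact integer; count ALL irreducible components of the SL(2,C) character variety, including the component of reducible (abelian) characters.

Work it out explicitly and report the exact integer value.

Gamma = < u, v | u^13 = v^32 > (torus knot T(13,32)); the central element u^13 = v^32 acts as +I or -I in any irreducible SL(2,C) representation.
On an irreducible component, tr(u) is locked at 2*cos(pi*alpha/13) for some alpha in 1..12, and tr(v) at 2*cos(pi*beta/32) for some beta in 1..31.
u^13 = (-1)^alpha I and v^32 = (-1)^beta I must agree, so alpha and beta have equal parity.
Counting: 6 odd alphas x 16 odd betas + 6 even alphas x 15 even betas = 96 + 90 = 186.
That is 186 components of irreducible characters, and with the reducible (abelian) component the total is 187.

187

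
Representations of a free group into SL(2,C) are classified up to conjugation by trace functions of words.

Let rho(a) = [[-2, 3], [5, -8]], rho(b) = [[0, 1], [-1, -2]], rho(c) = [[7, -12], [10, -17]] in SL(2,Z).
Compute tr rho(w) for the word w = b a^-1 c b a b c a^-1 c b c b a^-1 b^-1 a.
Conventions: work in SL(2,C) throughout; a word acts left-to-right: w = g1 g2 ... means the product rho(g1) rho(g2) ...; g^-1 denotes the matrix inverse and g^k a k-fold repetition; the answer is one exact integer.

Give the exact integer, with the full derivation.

rho(b) = [[0, 1], [-1, -2]]
... * rho(a^-1) = [[-8, -3], [-5, -2]]  ->  [[-5, -2], [18, 7]]
... * rho(c) = [[7, -12], [10, -17]]  ->  [[-55, 94], [196, -335]]
... * rho(b) = [[0, 1], [-1, -2]]  ->  [[-94, -243], [335, 866]]
... * rho(a) = [[-2, 3], [5, -8]]  ->  [[-1027, 1662], [3660, -5923]]
... * rho(b) = [[0, 1], [-1, -2]]  ->  [[-1662, -4351], [5923, 15506]]
... * rho(c) = [[7, -12], [10, -17]]  ->  [[-55144, 93911], [196521, -334678]]
... * rho(a^-1) = [[-8, -3], [-5, -2]]  ->  [[-28403, -22390], [101222, 79793]]
... * rho(c) = [[7, -12], [10, -17]]  ->  [[-422721, 721466], [1506484, -2571145]]
... * rho(b) = [[0, 1], [-1, -2]]  ->  [[-721466, -1865653], [2571145, 6648774]]
... * rho(c) = [[7, -12], [10, -17]]  ->  [[-23706792, 40373693], [84485755, -143882898]]
... * rho(b) = [[0, 1], [-1, -2]]  ->  [[-40373693, -104454178], [143882898, 372251551]]
... * rho(a^-1) = [[-8, -3], [-5, -2]]  ->  [[845260434, 330029435], [-3012320939, -1176151796]]
... * rho(b^-1) = [[-2, -1], [1, 0]]  ->  [[-1360491433, -845260434], [4848490082, 3012320939]]
... * rho(a) = [[-2, 3], [5, -8]]  ->  [[-1505319304, 2680609173], [5364624531, -9553097266]]
tr = -1505319304 + -9553097266 = -11058416570

-11058416570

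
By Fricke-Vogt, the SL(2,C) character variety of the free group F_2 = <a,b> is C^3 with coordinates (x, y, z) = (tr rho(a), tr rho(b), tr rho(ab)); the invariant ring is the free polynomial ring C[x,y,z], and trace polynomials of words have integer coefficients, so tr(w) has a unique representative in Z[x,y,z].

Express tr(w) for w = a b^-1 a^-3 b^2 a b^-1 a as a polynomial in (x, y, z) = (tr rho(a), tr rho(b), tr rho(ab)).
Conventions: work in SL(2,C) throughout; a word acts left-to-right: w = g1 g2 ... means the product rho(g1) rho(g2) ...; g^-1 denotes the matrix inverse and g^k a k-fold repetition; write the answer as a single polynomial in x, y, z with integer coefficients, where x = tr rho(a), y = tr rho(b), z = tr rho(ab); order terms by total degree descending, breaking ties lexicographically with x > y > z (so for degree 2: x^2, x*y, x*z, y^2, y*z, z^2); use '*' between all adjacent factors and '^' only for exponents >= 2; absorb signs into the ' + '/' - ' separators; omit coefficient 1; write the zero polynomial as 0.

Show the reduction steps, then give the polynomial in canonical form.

-x^5*y^3*z + x^6*y^2 + x^4*y^4 + 2*x^4*y^2*z^2 - x^5*y*z + x^3*y^3*z - x^3*y*z^3 - 6*x^4*y^2 - 2*x^2*y^4 - 3*x^2*y^2*z^2 + 4*x^3*y*z + x*y*z^3 + x^4 + 10*x^2*y^2 + x^2*z^2 + y^4 + y^2*z^2 - 4*x*y*z - 4*x^2 - 4*y^2 + 2

use: trace(a b a) = trace(a)*trace(b a) - trace(b)   [square of a] = x*z - y
trace(a^3 b) = trace(a)*trace(a b a) - trace(a b)   [square of a] = x^2*z - x*y - z
use: trace(a^2) = trace(a)*trace(a) - trace(1)   [square of a] = x^2 - 2
apply: trace(a^3) = trace(a)*trace(a^2) - trace(a)   [square of a] = x^3 - 3*x
trace(a^3 b^2) = trace(b)*trace(a^3 b) - trace(a^3)   [square of b] = x^2*y*z - x^3 - x*y^2 - y*z + 3*x
use: trace(b^2 a^3 b) = trace(b)*trace(a^3 b^2) - trace(a^3 b)   [square of b] = x^2*y^2*z - x^3*y - x*y^3 - x^2*z - y^2*z + 4*x*y + z
trace(b a b a) = trace(a b)*trace(a b) - trace(1)   [split at a repeated a] = z^2 - 2
use: trace(b a b) = trace(b)*trace(a b) - trace(a)   [square of b] = y*z - x
use: trace(a^2 b a b) = trace(a)*trace(b a b a) - trace(b a b)   [square of a] = x*z^2 - y*z - x
apply: trace(a b a b^2 a) = trace(b)*trace(a^2 b a b) - trace(a^2 b a)   [square of b] = x*y*z^2 - x^2*z - y^2*z + z
apply: trace(a b a b^2) = trace(b)*trace(a b a b) - trace(a b a)   [square of b] = y*z^2 - x*z - y
use: trace(b^2 a^3 b a) = trace(a)*trace(a b a b^2 a) - trace(a b a b^2)   [square of a] = x^2*y*z^2 - x^3*z - x*y^2*z - y*z^2 + 2*x*z + y
use: trace(b^2 a^3 b a^-1) = trace(b^2 a^3 b)*trace(a) - trace(b^2 a^3 b a)   [inverse elimination on a] = x^3*y^2*z - x^4*y - x^2*y^3 - x^2*y*z^2 + 4*x^2*y + y*z^2 - x*z - y
trace(a^2 b a^-2 b^2 a) = trace(b^2 a^3 b a^-1)*trace(a) - trace(b^2 a^3 b)   [inverse elimination on a] = x^4*y^2*z - x^5*y - x^3*y^3 - x^3*y*z^2 - x^2*y^2*z + 5*x^3*y + x*y^3 + x*y*z^2 + y^2*z - 5*x*y - z
apply: trace(b^3 a b a) = trace(b)*trace(b a b a b) - trace(b a b a)   [square of b] = y^2*z^2 - x*y*z - y^2 - z^2 + 2
use: trace(b a b^2) = trace(b)*trace(a b^2) - trace(a b)   [square of b] = y^2*z - x*y - z
trace(b^3 a b) = trace(b)*trace(b a b^2) - trace(b a b)   [square of b] = y^3*z - x*y^2 - 2*y*z + x
trace(b^2 a b a^2 b) = trace(a)*trace(b^3 a b a) - trace(b^3 a b)   [square of a] = x*y^2*z^2 - x^2*y*z - y^3*z - x*z^2 + 2*y*z + x
trace(a b a b a b) = trace(a b a b)*trace(a b) - trace(b a)   [split at a repeated a] = z^3 - 3*z
trace(b a b^2 a b a) = trace(b)*trace(a b a b a b) - trace(a b a b a)   [square of b] = y*z^3 - x*z^2 - 2*y*z + x
trace(b^2) = trace(b)*trace(b) - trace(1)   [square of b] = y^2 - 2
trace(a b^2 a) = trace(a)*trace(b^2 a) - trace(b^2)   [square of a] = x*y*z - x^2 - y^2 + 2
use: trace(b a b^2 a b) = trace(b)*trace(a b^2 a b) - trace(a b^2 a)   [square of b] = y^2*z^2 - 2*x*y*z + x^2 - 2
use: trace(b^2 a b a^2 b a) = trace(a)*trace(b a b^2 a b a) - trace(b a b^2 a b)   [square of a] = x*y*z^3 - x^2*z^2 - y^2*z^2 + 2
trace(b^2 a b a^2 b a^-1) = trace(b^2 a b a^2 b)*trace(a) - trace(b^2 a b a^2 b a)   [inverse elimination on a] = x^2*y^2*z^2 - x^3*y*z - x*y^3*z - x*y*z^3 + y^2*z^2 + 2*x*y*z + x^2 - 2
trace(a^2 b a^-2 b^2 a b) = trace(b^2 a b a^2 b a^-1)*trace(a) - trace(b^2 a b a^2 b)   [inverse elimination on a] = x^3*y^2*z^2 - x^4*y*z - x^2*y^3*z - x^2*y*z^3 + 3*x^2*y*z + y^3*z + x^3 + x*z^2 - 2*y*z - 3*x
apply: trace(a^-2 b^2 a b^-1 a^2 b) = trace(a^2 b a^-2 b^2 a)*trace(b) - trace(a^2 b a^-2 b^2 a b)   [inverse elimination on b] = x^4*y^3*z - x^5*y^2 - x^3*y^4 - 2*x^3*y^2*z^2 + x^4*y*z + x^2*y*z^3 + 5*x^3*y^2 + x*y^4 + x*y^2*z^2 - 3*x^2*y*z - x^3 - 5*x*y^2 - x*z^2 + y*z + 3*x
trace(b^2 a b^-1 a^2 b^-1 a^-2) = trace(a^-2 b^2 a b^-1 a^2)*trace(b) - trace(a^-2 b^2 a b^-1 a^2 b)   [inverse elimination on b] = -x^4*y^3*z + x^5*y^2 + x^3*y^4 + 2*x^3*y^2*z^2 - x^4*y*z - x^2*y*z^3 - 5*x^3*y^2 - x*y^4 - x*y^2*z^2 + 3*x^2*y*z + x^3 + 5*x*y^2 + x*z^2 - 3*x
trace(b^2 a b^-1 a) = trace(a b^2 a)*trace(b) - trace(a b^2 a b)   [inverse elimination on b] = x*y^2*z - x^2*y - y^3 - y*z^2 + x*z + 3*y
use: trace(a^-1 b^2 a b^-1 a^2 b) = trace(a^2 b a^-1 b^2 a)*trace(b) - trace(a^2 b a^-1 b^2 a b)   [inverse elimination on b] = x^3*y^3*z - x^4*y^2 - x^2*y^4 - 2*x^2*y^2*z^2 + x^3*y*z + x*y^3*z + x*y*z^3 + 4*x^2*y^2 - 3*x*y*z - x^2 - y^2 + 2
trace(b^2 a b^-1 a^2 b^-1 a^-1) = trace(a^-1 b^2 a b^-1 a^2)*trace(b) - trace(a^-1 b^2 a b^-1 a^2 b)   [inverse elimination on b] = -x^3*y^3*z + x^4*y^2 + x^2*y^4 + 2*x^2*y^2*z^2 - x^3*y*z - x*y*z^3 - 5*x^2*y^2 - y^4 - y^2*z^2 + 4*x*y*z + x^2 + 4*y^2 - 2
trace(a b^-1 a^-3 b^2 a b^-1 a) = trace(b^2 a b^-1 a^2 b^-1 a^-2)*trace(a) - trace(b^2 a b^-1 a^2 b^-1 a^-1)   [inverse elimination on a] = -x^5*y^3*z + x^6*y^2 + x^4*y^4 + 2*x^4*y^2*z^2 - x^5*y*z + x^3*y^3*z - x^3*y*z^3 - 6*x^4*y^2 - 2*x^2*y^4 - 3*x^2*y^2*z^2 + 4*x^3*y*z + x*y*z^3 + x^4 + 10*x^2*y^2 + x^2*z^2 + y^4 + y^2*z^2 - 4*x*y*z - 4*x^2 - 4*y^2 + 2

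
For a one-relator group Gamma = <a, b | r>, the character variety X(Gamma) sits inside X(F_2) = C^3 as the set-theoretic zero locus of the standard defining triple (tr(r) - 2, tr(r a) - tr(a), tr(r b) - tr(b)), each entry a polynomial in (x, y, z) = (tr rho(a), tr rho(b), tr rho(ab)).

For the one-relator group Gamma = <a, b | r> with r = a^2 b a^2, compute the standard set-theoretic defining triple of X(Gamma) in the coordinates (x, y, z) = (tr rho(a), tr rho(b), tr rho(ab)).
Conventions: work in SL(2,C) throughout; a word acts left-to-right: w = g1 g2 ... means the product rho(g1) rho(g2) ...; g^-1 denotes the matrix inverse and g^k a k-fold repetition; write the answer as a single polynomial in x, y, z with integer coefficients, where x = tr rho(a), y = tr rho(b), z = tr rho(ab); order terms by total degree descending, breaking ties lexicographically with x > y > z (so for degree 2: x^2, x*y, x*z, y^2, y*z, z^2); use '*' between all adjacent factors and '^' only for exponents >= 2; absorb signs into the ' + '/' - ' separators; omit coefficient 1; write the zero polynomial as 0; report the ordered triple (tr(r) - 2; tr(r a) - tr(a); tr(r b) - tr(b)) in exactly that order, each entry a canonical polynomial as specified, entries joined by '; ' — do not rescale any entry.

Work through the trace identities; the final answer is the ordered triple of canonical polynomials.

so trace(a b a) = trace(a) * trace(b a) - trace(b) = x*z - y
reduce: trace(a^2 b a) = trace(a) * trace(a b a) - trace(a b) = x^2*z - x*y - z
reduce: trace(a^2 b a^2) = trace(a) * trace(a^2 b a) - trace(a^2 b) = x^3*z - x^2*y - 2*x*z + y
trace(a^2 b a^3) = trace(a) * trace(a^3 b a) - trace(a^3 b) = x^4*z - x^3*y - 3*x^2*z + 2*x*y + z
reduce: trace(b a b a) = trace(b a) * trace(b a) - trace(1)   [split at repeated b] = z^2 - 2
trace(b a b) = trace(b) * trace(a b) - trace(a) = y*z - x
reduce: trace(b a^2 b a) = trace(a) * trace(b a b a) - trace(b a b) = x*z^2 - y*z - x
so trace(b^2) = trace(b) * trace(b) - trace(1) = y^2 - 2
trace(b a^2 b) = trace(a) * trace(b^2 a) - trace(b^2) = x*y*z - x^2 - y^2 + 2
reduce: trace(a^2 b a^2 b) = trace(a) * trace(b a^2 b a) - trace(b a^2 b) = x^2*z^2 - 2*x*y*z + y^2 - 2
assemble the triple (trace(r) - 2; trace(r a) - x; trace(r b) - y)

x^3*z - x^2*y - 2*x*z + y - 2; x^4*z - x^3*y - 3*x^2*z + 2*x*y - x + z; x^2*z^2 - 2*x*y*z + y^2 - y - 2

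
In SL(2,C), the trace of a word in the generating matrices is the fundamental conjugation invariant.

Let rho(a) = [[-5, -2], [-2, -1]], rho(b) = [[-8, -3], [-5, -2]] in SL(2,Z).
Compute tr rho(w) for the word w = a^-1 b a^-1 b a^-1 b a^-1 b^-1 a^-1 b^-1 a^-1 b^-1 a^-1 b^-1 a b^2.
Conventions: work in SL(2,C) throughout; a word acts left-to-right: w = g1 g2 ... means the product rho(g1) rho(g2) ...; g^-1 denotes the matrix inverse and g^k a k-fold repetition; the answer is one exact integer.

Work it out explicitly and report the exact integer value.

rho(a^-1) = [[-1, 2], [2, -5]]
... * rho(b) = [[-8, -3], [-5, -2]]  ->  [[-2, -1], [9, 4]]
... * rho(a^-1) = [[-1, 2], [2, -5]]  ->  [[0, 1], [-1, -2]]
... * rho(b) = [[-8, -3], [-5, -2]]  ->  [[-5, -2], [18, 7]]
... * rho(a^-1) = [[-1, 2], [2, -5]]  ->  [[1, 0], [-4, 1]]
... * rho(b) = [[-8, -3], [-5, -2]]  ->  [[-8, -3], [27, 10]]
... * rho(a^-1) = [[-1, 2], [2, -5]]  ->  [[2, -1], [-7, 4]]
... * rho(b^-1) = [[-2, 3], [5, -8]]  ->  [[-9, 14], [34, -53]]
... * rho(a^-1) = [[-1, 2], [2, -5]]  ->  [[37, -88], [-140, 333]]
... * rho(b^-1) = [[-2, 3], [5, -8]]  ->  [[-514, 815], [1945, -3084]]
... * rho(a^-1) = [[-1, 2], [2, -5]]  ->  [[2144, -5103], [-8113, 19310]]
... * rho(b^-1) = [[-2, 3], [5, -8]]  ->  [[-29803, 47256], [112776, -178819]]
... * rho(a^-1) = [[-1, 2], [2, -5]]  ->  [[124315, -295886], [-470414, 1119647]]
... * rho(b^-1) = [[-2, 3], [5, -8]]  ->  [[-1728060, 2740033], [6539063, -10368418]]
... * rho(a) = [[-5, -2], [-2, -1]]  ->  [[3160234, 716087], [-11958479, -2709708]]
... * rho(b) = [[-8, -3], [-5, -2]]  ->  [[-28862307, -10912876], [109216372, 41294853]]
... * rho(b) = [[-8, -3], [-5, -2]]  ->  [[285462836, 108412673], [-1080205241, -410238822]]
tr = 285462836 + -410238822 = -124775986

-124775986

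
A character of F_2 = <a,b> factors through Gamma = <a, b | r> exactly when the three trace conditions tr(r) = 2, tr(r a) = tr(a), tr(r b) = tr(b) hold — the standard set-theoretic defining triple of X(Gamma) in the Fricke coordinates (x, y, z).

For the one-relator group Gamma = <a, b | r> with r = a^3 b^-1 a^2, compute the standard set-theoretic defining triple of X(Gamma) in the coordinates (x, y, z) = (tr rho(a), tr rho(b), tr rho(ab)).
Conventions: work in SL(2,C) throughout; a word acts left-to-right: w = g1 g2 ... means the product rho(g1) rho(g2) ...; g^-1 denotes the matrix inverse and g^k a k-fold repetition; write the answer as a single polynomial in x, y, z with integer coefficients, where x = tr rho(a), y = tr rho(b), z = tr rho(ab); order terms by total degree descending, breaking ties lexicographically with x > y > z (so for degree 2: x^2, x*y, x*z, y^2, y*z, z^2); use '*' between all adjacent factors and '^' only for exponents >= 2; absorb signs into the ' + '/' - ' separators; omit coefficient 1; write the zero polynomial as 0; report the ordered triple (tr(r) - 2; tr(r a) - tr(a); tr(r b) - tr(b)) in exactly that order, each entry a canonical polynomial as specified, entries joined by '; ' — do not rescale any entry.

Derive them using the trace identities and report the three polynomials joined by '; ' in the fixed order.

x^5*y - x^4*z - 4*x^3*y + 3*x^2*z + 3*x*y - z - 2; x^6*y - x^5*z - 5*x^4*y + 4*x^3*z + 6*x^2*y - 3*x*z - x - y; x^4*y*z - x^3*y^2 - x^3*z^2 - x^2*y*z + x*y^2 + x*z^2 + x - y

and trace(a^2) = trace(a)*trace(a) - trace(1) = x^2 - 2
and trace(a^3) = trace(a)*trace(a^2) - trace(a) = x^3 - 3*x
next, trace(a^4) = trace(a)*trace(a^3) - trace(a^2) = x^4 - 4*x^2 + 2
trace(a^5) = trace(a)*trace(a^4) - trace(a^3) = x^5 - 5*x^3 + 5*x
trace(a b a) = trace(a)*trace(b a) - trace(b) = x*z - y
and trace(b a^3) = trace(a)*trace(a b a) - trace(a b) = x^2*z - x*y - z
trace(a^2 b a^2) = trace(a)*trace(b a^3) - trace(b a^2) = x^3*z - x^2*y - 2*x*z + y
trace(a^5 b) = trace(a)*trace(a^2 b a^2) - trace(a^2 b a) = x^4*z - x^3*y - 3*x^2*z + 2*x*y + z
and trace(a^3 b^-1 a^2) = trace(a^5)*trace(b) - trace(a^5 b) = x^5*y - x^4*z - 4*x^3*y + 3*x^2*z + 3*x*y - z
trace(a^6) = trace(a)*trace(a^5) - trace(a^4) = x^6 - 6*x^4 + 9*x^2 - 2
trace(a^6 b) = trace(a)*trace(a^4 b a) - trace(a^4 b) = x^5*z - x^4*y - 4*x^3*z + 3*x^2*y + 3*x*z - y
trace(a^3 b^-1 a^3) = trace(a^6)*trace(b) - trace(a^6 b) = x^6*y - x^5*z - 5*x^4*y + 4*x^3*z + 6*x^2*y - 3*x*z - y
trace(b a b a) = trace(a b)*trace(a b) - trace(1)   [split at a repeated a] = z^2 - 2
and trace(b a b) = trace(b)*trace(a b) - trace(a)   [square of b] = y*z - x
next, trace(b a^2 b a) = trace(a)*trace(b a b a) - trace(b a b)   [square of a] = x*z^2 - y*z - x
trace(b a^2 b) = trace(b)*trace(a^2 b) - trace(a^2)   [square of b] = x*y*z - x^2 - y^2 + 2
next, trace(b a^2 b a^2) = trace(a)*trace(b a^2 b a) - trace(b a^2 b)   [square of a] = x^2*z^2 - 2*x*y*z + y^2 - 2
and trace(a^2 b a^3 b) = trace(a)*trace(b a^2 b a^2) - trace(b a^2 b a)   [square of a] = x^3*z^2 - 2*x^2*y*z + x*y^2 - x*z^2 + y*z - x
trace(a^3 b^-1 a^2 b) = trace(a^2 b a^3)*trace(b) - trace(a^2 b a^3 b)   [inverse elimination on b] = x^4*y*z - x^3*y^2 - x^3*z^2 - x^2*y*z + x*y^2 + x*z^2 + x
assemble the triple (trace(r) - 2; trace(r a) - x; trace(r b) - y)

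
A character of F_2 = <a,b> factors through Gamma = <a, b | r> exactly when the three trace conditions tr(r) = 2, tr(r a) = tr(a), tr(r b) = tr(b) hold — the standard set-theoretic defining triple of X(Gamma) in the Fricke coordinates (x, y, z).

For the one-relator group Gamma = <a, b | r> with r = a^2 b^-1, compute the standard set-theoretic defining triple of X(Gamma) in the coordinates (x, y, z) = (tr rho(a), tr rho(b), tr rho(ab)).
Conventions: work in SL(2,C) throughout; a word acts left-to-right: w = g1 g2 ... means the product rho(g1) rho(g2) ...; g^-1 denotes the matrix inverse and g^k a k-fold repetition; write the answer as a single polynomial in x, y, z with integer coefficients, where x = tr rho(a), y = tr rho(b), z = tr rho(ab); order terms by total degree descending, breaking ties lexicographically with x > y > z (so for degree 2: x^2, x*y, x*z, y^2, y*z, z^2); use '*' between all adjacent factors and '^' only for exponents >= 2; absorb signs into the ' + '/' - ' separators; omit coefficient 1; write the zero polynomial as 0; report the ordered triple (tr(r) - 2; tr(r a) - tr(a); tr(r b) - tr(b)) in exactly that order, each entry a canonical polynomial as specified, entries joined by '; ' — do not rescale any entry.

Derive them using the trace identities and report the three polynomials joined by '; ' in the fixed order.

trace(a^2) = trace(a) trace(a) - trace(1)  (reduce the a square) = x^2 - 2
trace(a^2 b) = trace(a) trace(b a) - trace(b)  (reduce the a square) = x*z - y
trace(a^2 b^-1) = trace(a^2) trace(b) - trace(a^2 b)  (eliminate b^-1) = x^2*y - x*z - y
trace(a^3) = trace(a) trace(a^2) - trace(a) = x^3 - 3*x
trace(a^3 b) = trace(a) trace(a b a) - trace(a b) = x^2*z - x*y - z
trace(a^2 b^-1 a) = trace(a^3) trace(b) - trace(a^3 b) = x^3*y - x^2*z - 2*x*y + z
assemble the triple (trace(r) - 2; trace(r a) - x; trace(r b) - y)

x^2*y - x*z - y - 2; x^3*y - x^2*z - 2*x*y - x + z; x^2 - y - 2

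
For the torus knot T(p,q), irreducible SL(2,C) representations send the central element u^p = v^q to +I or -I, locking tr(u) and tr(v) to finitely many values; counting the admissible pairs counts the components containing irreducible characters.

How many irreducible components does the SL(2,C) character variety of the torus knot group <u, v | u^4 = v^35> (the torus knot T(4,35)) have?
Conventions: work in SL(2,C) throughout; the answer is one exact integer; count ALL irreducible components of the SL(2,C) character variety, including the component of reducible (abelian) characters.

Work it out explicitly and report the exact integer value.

52

Gamma = < u, v | u^4 = v^35 > (torus knot T(4,35)); the central element u^4 = v^35 acts as +I or -I in any irreducible SL(2,C) representation.
This locks tr(u) to 2*cos(pi*alpha/4), alpha in 1..3, and tr(v) to 2*cos(pi*beta/35), beta in 1..34, on each component of irreducible characters.
Consistency of u^4 = (-1)^alpha I with v^35 = (-1)^beta I forces alpha = beta (mod 2).
Counting: 2 odd alphas x 17 odd betas + 1 even alphas x 17 even betas = 34 + 17 = 51.
That is 51 components of irreducible characters, and with the reducible (abelian) component the total is 52.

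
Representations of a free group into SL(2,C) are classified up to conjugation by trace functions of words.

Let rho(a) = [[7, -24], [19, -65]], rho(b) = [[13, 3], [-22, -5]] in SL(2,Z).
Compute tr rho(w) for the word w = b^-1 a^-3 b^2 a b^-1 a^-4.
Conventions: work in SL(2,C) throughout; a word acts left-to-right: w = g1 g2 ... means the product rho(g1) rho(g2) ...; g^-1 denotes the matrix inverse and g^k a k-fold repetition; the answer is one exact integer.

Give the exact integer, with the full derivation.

-7720082899250394310

rho(b^-1) = [[-5, -3], [22, 13]]
... * rho(a^-1) = [[-65, 24], [-19, 7]]  ->  [[382, -141], [-1677, 619]]
... * rho(a^-1) = [[-65, 24], [-19, 7]]  ->  [[-22151, 8181], [97244, -35915]]
... * rho(a^-1) = [[-65, 24], [-19, 7]]  ->  [[1284376, -474357], [-5638475, 2082451]]
... * rho(b) = [[13, 3], [-22, -5]]  ->  [[27132742, 6224913], [-119114097, -27327680]]
... * rho(b) = [[13, 3], [-22, -5]]  ->  [[215777560, 50273661], [-947274301, -220703891]]
... * rho(a) = [[7, -24], [19, -65]]  ->  [[2465642479, -8446449405], [-10824294036, 37080336139]]
... * rho(b^-1) = [[-5, -3], [22, 13]]  ->  [[-198150099305, -117200769702], [869888865238, 514517251915]]
... * rho(a^-1) = [[-65, 24], [-19, 7]]  ->  [[15106571079163, -5576007771234], [-66318604026855, 24478953529117]]
... * rho(a^-1) = [[-65, 24], [-19, 7]]  ->  [[-875982972492149, 323525651501274], [3845609144692352, -1420293821940701]]
... * rho(a^-1) = [[-65, 24], [-19, 7]]  ->  [[50791905833465479, -18758911779302658], [-222979011788129561, 82352562719031541]]
... * rho(a^-1) = [[-65, 24], [-19, 7]]  ->  [[-2945054555368505633, 1087693357548052890], [12928937074566822186, -4775028343881888677]]
tr = -2945054555368505633 + -4775028343881888677 = -7720082899250394310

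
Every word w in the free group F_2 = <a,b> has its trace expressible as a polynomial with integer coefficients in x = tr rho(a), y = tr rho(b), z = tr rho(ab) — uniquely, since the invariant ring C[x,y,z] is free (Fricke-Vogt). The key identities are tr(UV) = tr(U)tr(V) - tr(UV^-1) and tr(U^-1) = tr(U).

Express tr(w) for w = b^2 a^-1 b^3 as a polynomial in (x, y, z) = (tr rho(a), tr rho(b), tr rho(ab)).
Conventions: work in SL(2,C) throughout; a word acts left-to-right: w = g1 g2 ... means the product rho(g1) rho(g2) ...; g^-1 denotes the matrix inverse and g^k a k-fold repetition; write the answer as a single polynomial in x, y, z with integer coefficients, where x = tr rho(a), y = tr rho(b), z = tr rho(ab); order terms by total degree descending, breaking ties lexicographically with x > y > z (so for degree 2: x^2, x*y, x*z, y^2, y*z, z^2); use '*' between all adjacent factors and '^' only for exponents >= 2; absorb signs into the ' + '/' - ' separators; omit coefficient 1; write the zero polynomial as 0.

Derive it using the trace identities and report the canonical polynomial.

tr(b^2) = tr(b)*tr(b) - tr(1) = y^2 - 2
use: tr(b^3) = tr(b)*tr(b^2) - tr(b) = y^3 - 3*y
use: tr(b^4) = tr(b)*tr(b^3) - tr(b^2) = y^4 - 4*y^2 + 2
apply: tr(b^5) = tr(b)*tr(b^4) - tr(b^3) = y^5 - 5*y^3 + 5*y
tr(a b^2) = tr(b)*tr(a b) - tr(a) = y*z - x
apply: tr(a b^3) = tr(b)*tr(a b^2) - tr(a b) = y^2*z - x*y - z
tr(b^3 a b) = tr(b)*tr(a b^3) - tr(a b^2) = y^3*z - x*y^2 - 2*y*z + x
apply: tr(b^5 a) = tr(b)*tr(b^3 a b) - tr(b^3 a) = y^4*z - x*y^3 - 3*y^2*z + 2*x*y + z
use: tr(b^2 a^-1 b^3) = tr(b^5)*tr(a) - tr(b^5 a) = x*y^5 - y^4*z - 4*x*y^3 + 3*y^2*z + 3*x*y - z

x*y^5 - y^4*z - 4*x*y^3 + 3*y^2*z + 3*x*y - z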